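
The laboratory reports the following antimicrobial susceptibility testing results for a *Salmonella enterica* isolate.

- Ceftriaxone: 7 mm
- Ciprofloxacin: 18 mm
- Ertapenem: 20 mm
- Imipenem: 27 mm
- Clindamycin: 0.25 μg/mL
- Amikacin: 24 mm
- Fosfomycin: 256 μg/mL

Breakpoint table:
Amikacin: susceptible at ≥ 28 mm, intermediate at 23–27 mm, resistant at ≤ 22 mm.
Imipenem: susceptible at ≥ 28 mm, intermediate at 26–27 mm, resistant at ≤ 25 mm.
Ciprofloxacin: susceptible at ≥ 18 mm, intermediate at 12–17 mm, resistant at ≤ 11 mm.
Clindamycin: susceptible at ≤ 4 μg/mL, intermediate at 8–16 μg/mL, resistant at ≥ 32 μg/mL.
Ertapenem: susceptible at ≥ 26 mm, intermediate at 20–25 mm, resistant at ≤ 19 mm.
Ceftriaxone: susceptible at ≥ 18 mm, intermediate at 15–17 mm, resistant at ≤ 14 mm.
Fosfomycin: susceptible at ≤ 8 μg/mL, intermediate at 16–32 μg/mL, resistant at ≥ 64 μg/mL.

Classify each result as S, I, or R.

R, S, I, I, S, I, R

Ceftriaxone 7 mm: ≤ 14 mm → R
Ciprofloxacin: 18 mm is ≥ 18 mm ⇒ susceptible
Ertapenem (20 mm) in 20–25 mm ⇒ intermediate
Imipenem: 27 mm is in 26–27 mm ⇒ I
Clindamycin 0.25 μg/mL: ≤ 4 μg/mL — S
Amikacin (24 mm) in 23–27 mm ⇒ Intermediate
Fosfomycin: 256 μg/mL is ≥ 64 μg/mL — resistant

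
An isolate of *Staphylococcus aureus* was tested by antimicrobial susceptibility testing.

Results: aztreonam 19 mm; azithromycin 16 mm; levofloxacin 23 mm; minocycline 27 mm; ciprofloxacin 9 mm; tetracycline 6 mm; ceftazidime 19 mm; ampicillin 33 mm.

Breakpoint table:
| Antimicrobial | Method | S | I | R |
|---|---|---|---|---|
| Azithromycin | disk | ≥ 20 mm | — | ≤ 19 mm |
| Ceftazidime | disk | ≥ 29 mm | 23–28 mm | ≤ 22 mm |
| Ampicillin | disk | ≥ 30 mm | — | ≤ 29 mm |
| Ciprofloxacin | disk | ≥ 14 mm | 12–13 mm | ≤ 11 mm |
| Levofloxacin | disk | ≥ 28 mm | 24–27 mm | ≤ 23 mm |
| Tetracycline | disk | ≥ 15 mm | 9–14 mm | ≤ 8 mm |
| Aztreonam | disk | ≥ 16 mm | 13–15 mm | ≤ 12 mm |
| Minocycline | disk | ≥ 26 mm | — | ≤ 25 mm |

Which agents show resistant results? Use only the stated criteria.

Aztreonam (19 mm) ≥ 16 mm → S
Azithromycin 16 mm: ≤ 19 mm ⇒ resistant
Levofloxacin: 23 mm is ≤ 23 mm — R
Minocycline (27 mm) ≥ 26 mm ⇒ S
Ciprofloxacin: 9 mm is ≤ 11 mm → resistant
Tetracycline (6 mm) ≤ 8 mm — Resistant
Ceftazidime 19 mm: ≤ 22 mm → R
Ampicillin (33 mm) ≥ 30 mm → S

azithromycin, levofloxacin, ciprofloxacin, tetracycline, ceftazidime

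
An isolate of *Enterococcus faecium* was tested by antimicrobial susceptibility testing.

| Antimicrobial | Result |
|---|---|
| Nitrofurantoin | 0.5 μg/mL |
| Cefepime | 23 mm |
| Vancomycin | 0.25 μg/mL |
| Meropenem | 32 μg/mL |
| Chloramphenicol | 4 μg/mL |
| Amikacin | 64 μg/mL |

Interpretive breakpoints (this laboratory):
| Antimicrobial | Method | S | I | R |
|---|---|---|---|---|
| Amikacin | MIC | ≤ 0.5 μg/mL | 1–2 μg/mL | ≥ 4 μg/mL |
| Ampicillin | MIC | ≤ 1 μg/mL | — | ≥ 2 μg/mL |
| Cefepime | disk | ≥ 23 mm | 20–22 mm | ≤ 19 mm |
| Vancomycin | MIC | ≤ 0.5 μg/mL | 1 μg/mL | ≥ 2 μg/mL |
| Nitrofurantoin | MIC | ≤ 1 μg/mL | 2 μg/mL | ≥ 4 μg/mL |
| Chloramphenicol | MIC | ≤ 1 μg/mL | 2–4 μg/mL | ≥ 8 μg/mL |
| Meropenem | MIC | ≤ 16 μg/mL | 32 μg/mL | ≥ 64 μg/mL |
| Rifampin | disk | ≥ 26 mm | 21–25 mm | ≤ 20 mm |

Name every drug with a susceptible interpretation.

Nitrofurantoin: 0.5 μg/mL is ≤ 1 μg/mL ⇒ S
Cefepime: 23 mm is ≥ 23 mm → S
Vancomycin 0.25 μg/mL: ≤ 0.5 μg/mL → Susceptible
Meropenem (32 μg/mL) = 32 μg/mL ⇒ intermediate
Chloramphenicol: 4 μg/mL is in 2–4 μg/mL ⇒ I
Amikacin (64 μg/mL) ≥ 4 μg/mL → resistant

nitrofurantoin, cefepime, vancomycin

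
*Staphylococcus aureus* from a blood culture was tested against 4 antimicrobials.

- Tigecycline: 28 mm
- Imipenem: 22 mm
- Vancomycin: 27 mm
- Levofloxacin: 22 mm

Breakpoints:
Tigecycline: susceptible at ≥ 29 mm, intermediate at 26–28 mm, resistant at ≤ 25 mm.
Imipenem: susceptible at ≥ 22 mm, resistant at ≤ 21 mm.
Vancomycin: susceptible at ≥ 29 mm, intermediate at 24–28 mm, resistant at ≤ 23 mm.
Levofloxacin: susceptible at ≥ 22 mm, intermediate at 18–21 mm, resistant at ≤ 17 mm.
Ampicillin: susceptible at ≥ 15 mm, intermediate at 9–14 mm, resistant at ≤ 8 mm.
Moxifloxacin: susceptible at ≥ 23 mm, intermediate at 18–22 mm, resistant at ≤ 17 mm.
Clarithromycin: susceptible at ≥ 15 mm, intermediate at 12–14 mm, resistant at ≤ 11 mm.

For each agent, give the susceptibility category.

Tigecycline: 28 mm is in 26–28 mm → Intermediate
Imipenem 22 mm: ≥ 22 mm → Susceptible
Vancomycin 27 mm: in 24–28 mm ⇒ I
Levofloxacin: 22 mm is ≥ 22 mm — susceptible

I, S, I, S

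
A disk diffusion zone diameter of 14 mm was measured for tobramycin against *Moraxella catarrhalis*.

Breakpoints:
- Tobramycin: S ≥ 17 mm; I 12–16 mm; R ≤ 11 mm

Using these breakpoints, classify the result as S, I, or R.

Tobramycin (14 mm) in 12–16 mm — I

I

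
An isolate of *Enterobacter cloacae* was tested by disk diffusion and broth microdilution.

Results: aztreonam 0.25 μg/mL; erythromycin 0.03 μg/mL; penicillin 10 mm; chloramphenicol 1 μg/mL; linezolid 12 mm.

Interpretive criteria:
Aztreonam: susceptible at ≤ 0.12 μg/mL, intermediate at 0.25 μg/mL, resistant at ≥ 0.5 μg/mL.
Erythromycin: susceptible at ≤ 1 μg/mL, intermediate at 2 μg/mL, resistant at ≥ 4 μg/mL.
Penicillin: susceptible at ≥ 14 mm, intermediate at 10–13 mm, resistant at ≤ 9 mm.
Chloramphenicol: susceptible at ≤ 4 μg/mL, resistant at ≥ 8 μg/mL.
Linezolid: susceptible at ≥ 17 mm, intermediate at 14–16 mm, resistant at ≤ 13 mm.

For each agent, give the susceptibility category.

I, S, I, S, R

Aztreonam (0.25 μg/mL) = 0.25 μg/mL — Intermediate
Erythromycin 0.03 μg/mL: ≤ 1 μg/mL → Susceptible
Penicillin: 10 mm is in 10–13 mm → Intermediate
Chloramphenicol: 1 μg/mL is ≤ 4 μg/mL ⇒ Susceptible
Linezolid 12 mm: ≤ 13 mm → R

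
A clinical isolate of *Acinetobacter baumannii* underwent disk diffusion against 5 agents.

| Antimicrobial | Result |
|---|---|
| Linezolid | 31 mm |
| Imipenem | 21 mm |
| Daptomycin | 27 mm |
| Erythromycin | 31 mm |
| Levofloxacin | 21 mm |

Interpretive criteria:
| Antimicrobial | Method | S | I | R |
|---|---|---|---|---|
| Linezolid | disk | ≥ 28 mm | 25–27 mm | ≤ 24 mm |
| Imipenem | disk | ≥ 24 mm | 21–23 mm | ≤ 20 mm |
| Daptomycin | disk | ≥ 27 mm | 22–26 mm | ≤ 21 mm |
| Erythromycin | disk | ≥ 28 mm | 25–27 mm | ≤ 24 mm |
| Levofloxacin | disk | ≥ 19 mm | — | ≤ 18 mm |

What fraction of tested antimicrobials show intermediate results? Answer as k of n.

1 of 5

Linezolid: 31 mm is ≥ 28 mm → Susceptible
Imipenem 21 mm: in 21–23 mm ⇒ Intermediate
Daptomycin: 27 mm is ≥ 27 mm — S
Erythromycin: 31 mm is ≥ 28 mm → susceptible
Levofloxacin: 21 mm is ≥ 19 mm → susceptible
Intermediate: 1/5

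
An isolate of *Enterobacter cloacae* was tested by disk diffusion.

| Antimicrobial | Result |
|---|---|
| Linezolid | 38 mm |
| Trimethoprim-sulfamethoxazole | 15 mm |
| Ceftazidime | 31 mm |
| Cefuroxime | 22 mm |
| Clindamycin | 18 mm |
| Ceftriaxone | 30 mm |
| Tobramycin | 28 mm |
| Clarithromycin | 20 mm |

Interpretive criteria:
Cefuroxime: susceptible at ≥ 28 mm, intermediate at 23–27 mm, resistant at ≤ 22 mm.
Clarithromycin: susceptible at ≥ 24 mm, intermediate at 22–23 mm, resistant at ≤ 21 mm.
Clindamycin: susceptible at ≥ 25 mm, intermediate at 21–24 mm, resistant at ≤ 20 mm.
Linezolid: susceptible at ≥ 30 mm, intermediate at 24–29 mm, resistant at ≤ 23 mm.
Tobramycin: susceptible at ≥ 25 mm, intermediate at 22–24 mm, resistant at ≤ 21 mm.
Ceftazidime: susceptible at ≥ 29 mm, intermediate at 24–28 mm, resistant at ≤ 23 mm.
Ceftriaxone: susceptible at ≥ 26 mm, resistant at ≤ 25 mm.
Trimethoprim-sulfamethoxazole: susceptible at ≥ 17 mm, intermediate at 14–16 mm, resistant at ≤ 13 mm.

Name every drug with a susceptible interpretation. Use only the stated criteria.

linezolid, ceftazidime, ceftriaxone, tobramycin

Linezolid: 38 mm is ≥ 30 mm — susceptible
Trimethoprim-sulfamethoxazole: 15 mm is in 14–16 mm ⇒ intermediate
Ceftazidime: 31 mm is ≥ 29 mm — Susceptible
Cefuroxime (22 mm) ≤ 22 mm → R
Clindamycin: 18 mm is ≤ 20 mm ⇒ resistant
Ceftriaxone: 30 mm is ≥ 26 mm — susceptible
Tobramycin: 28 mm is ≥ 25 mm ⇒ S
Clarithromycin 20 mm: ≤ 21 mm — R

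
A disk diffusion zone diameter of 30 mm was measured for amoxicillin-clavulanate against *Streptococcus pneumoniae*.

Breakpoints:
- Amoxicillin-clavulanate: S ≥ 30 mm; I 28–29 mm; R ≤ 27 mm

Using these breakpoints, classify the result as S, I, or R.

Susceptible

Amoxicillin-clavulanate (30 mm) ≥ 30 mm ⇒ S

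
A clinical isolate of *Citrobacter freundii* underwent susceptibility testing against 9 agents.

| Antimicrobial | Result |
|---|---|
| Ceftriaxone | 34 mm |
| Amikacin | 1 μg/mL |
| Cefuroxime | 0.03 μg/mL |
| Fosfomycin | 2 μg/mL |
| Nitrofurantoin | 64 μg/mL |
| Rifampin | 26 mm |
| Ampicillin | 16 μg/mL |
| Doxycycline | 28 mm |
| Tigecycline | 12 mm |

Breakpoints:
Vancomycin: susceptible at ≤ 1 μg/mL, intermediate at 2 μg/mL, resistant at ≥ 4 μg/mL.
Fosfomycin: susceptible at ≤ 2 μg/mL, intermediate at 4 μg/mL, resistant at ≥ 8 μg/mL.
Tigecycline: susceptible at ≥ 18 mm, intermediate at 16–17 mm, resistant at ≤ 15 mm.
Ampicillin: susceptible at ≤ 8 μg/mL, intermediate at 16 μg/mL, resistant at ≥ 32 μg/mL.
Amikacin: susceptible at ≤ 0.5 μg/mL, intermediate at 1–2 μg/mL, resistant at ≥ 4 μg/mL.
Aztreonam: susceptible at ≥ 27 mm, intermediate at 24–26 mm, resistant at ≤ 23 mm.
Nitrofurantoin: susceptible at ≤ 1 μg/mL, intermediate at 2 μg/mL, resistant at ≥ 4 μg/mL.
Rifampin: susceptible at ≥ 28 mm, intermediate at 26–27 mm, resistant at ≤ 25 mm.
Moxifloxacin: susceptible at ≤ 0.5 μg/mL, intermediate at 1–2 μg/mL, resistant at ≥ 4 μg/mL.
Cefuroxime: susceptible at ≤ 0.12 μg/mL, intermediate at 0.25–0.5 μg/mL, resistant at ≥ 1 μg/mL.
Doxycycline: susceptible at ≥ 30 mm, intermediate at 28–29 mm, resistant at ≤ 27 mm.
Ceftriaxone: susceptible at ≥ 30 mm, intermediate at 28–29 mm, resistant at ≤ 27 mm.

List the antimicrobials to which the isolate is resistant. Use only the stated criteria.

Ceftriaxone: 34 mm is ≥ 30 mm — susceptible
Amikacin (1 μg/mL) in 1–2 μg/mL — Intermediate
Cefuroxime 0.03 μg/mL: ≤ 0.12 μg/mL — S
Fosfomycin 2 μg/mL: ≤ 2 μg/mL → Susceptible
Nitrofurantoin 64 μg/mL: ≥ 4 μg/mL → resistant
Rifampin (26 mm) in 26–27 mm — Intermediate
Ampicillin 16 μg/mL: = 16 μg/mL ⇒ intermediate
Doxycycline: 28 mm is in 28–29 mm ⇒ I
Tigecycline (12 mm) ≤ 15 mm — R

nitrofurantoin, tigecycline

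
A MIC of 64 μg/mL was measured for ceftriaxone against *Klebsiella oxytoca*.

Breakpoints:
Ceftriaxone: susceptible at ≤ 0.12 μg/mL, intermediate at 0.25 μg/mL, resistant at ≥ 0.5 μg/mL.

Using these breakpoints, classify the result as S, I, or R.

Resistant

Ceftriaxone: 64 μg/mL is ≥ 0.5 μg/mL → resistant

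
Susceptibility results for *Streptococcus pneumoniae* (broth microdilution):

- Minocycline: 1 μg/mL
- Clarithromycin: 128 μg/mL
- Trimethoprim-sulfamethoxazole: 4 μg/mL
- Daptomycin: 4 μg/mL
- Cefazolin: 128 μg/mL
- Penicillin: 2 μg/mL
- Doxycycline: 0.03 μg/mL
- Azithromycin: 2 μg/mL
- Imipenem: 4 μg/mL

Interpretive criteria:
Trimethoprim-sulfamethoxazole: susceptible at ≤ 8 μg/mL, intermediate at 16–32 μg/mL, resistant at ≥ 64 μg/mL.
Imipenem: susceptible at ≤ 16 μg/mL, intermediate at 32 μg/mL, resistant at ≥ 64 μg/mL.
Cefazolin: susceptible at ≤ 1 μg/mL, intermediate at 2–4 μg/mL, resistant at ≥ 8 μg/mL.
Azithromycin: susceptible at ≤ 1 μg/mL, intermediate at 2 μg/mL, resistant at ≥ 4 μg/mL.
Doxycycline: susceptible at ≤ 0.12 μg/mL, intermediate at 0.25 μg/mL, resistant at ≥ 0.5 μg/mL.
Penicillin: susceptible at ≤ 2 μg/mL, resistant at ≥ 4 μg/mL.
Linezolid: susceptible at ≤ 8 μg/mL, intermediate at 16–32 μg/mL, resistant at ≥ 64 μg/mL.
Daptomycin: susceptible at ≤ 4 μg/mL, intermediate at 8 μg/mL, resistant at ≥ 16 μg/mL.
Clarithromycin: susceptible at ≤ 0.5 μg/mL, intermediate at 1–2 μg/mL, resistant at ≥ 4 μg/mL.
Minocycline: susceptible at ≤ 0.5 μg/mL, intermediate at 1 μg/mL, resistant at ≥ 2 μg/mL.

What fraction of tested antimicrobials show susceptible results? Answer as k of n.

Minocycline 1 μg/mL: = 1 μg/mL ⇒ Intermediate
Clarithromycin 128 μg/mL: ≥ 4 μg/mL — resistant
Trimethoprim-sulfamethoxazole 4 μg/mL: ≤ 8 μg/mL ⇒ susceptible
Daptomycin (4 μg/mL) ≤ 4 μg/mL → Susceptible
Cefazolin 128 μg/mL: ≥ 8 μg/mL → Resistant
Penicillin: 2 μg/mL is ≤ 2 μg/mL → Susceptible
Doxycycline (0.03 μg/mL) ≤ 0.12 μg/mL ⇒ susceptible
Azithromycin: 2 μg/mL is = 2 μg/mL ⇒ I
Imipenem: 4 μg/mL is ≤ 16 μg/mL — S
Susceptible: 5/9

5 of 9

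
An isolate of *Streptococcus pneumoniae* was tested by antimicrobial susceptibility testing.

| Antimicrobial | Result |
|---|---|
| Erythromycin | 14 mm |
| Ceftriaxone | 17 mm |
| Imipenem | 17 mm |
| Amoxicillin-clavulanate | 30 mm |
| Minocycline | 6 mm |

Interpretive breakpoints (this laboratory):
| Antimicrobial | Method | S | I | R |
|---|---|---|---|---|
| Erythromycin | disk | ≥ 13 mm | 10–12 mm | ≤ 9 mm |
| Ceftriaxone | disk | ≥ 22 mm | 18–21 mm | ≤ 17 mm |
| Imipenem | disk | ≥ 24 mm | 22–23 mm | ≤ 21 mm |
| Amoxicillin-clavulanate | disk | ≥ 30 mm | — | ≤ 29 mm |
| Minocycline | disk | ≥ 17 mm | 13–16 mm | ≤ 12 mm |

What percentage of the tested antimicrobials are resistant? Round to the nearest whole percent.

60%

Erythromycin: 14 mm is ≥ 13 mm ⇒ Susceptible
Ceftriaxone (17 mm) ≤ 17 mm → R
Imipenem 17 mm: ≤ 21 mm ⇒ resistant
Amoxicillin-clavulanate (30 mm) ≥ 30 mm — susceptible
Minocycline (6 mm) ≤ 12 mm → R
Resistant: 3/5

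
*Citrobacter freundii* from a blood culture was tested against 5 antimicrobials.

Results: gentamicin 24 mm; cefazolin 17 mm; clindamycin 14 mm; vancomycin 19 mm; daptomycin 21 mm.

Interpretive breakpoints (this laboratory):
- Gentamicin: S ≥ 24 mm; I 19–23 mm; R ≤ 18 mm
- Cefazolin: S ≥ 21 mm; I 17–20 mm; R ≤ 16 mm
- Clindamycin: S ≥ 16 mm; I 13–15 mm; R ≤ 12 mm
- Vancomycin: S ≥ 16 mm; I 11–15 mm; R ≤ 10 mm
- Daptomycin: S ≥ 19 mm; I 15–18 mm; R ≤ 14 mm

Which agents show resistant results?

Gentamicin: 24 mm is ≥ 24 mm — susceptible
Cefazolin: 17 mm is in 17–20 mm → intermediate
Clindamycin (14 mm) in 13–15 mm → I
Vancomycin (19 mm) ≥ 16 mm — S
Daptomycin (21 mm) ≥ 19 mm → susceptible

none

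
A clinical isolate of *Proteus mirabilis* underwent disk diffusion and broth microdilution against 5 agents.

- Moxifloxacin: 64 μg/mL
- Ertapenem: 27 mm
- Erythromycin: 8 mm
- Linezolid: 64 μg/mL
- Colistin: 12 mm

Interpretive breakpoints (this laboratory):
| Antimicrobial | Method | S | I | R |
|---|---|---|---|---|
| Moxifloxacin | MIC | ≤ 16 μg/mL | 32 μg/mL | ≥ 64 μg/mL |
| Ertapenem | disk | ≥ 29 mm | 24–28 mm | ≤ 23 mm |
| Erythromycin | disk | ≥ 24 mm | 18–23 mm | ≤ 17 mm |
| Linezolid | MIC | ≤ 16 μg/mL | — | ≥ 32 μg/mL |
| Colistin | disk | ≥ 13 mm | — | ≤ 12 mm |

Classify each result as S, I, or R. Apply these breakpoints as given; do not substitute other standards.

R, I, R, R, R

Moxifloxacin: 64 μg/mL is ≥ 64 μg/mL → Resistant
Ertapenem: 27 mm is in 24–28 mm — intermediate
Erythromycin: 8 mm is ≤ 17 mm — Resistant
Linezolid (64 μg/mL) ≥ 32 μg/mL — R
Colistin: 12 mm is ≤ 12 mm — resistant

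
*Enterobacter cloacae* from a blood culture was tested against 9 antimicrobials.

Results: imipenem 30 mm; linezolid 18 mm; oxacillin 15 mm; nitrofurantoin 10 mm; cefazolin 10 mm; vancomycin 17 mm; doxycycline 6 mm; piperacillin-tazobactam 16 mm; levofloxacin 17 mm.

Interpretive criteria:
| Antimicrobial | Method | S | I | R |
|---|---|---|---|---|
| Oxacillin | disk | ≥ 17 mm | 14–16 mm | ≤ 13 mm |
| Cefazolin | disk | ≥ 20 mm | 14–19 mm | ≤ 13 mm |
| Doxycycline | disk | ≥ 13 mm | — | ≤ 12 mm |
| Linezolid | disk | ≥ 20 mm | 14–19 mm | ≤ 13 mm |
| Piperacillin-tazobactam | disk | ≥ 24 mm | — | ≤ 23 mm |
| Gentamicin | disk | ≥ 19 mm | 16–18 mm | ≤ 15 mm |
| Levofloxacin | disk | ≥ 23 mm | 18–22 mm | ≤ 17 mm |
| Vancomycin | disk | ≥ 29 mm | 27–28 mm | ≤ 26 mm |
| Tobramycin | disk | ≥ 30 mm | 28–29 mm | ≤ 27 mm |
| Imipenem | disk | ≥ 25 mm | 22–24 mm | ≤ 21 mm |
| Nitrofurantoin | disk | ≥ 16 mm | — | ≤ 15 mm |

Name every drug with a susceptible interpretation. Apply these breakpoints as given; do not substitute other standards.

imipenem

Imipenem (30 mm) ≥ 25 mm → S
Linezolid: 18 mm is in 14–19 mm → intermediate
Oxacillin (15 mm) in 14–16 mm → I
Nitrofurantoin (10 mm) ≤ 15 mm ⇒ R
Cefazolin (10 mm) ≤ 13 mm ⇒ Resistant
Vancomycin 17 mm: ≤ 26 mm ⇒ R
Doxycycline (6 mm) ≤ 12 mm → resistant
Piperacillin-tazobactam 16 mm: ≤ 23 mm — resistant
Levofloxacin (17 mm) ≤ 17 mm ⇒ R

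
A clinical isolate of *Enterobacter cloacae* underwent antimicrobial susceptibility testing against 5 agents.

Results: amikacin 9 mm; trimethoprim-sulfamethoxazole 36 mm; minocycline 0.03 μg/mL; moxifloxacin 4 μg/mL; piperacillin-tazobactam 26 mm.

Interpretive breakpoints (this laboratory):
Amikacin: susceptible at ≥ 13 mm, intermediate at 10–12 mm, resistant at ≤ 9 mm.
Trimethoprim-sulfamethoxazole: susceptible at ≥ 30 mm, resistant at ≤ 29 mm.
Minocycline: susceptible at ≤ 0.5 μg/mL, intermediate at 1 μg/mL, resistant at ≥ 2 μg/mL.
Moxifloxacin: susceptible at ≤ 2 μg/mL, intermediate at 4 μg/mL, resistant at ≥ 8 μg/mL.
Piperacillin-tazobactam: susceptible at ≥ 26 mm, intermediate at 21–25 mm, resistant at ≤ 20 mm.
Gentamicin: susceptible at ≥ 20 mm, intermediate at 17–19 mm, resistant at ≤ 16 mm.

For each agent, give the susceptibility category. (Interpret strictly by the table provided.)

Amikacin 9 mm: ≤ 9 mm — resistant
Trimethoprim-sulfamethoxazole: 36 mm is ≥ 30 mm → Susceptible
Minocycline 0.03 μg/mL: ≤ 0.5 μg/mL ⇒ susceptible
Moxifloxacin: 4 μg/mL is = 4 μg/mL ⇒ Intermediate
Piperacillin-tazobactam: 26 mm is ≥ 26 mm ⇒ S

R, S, S, I, S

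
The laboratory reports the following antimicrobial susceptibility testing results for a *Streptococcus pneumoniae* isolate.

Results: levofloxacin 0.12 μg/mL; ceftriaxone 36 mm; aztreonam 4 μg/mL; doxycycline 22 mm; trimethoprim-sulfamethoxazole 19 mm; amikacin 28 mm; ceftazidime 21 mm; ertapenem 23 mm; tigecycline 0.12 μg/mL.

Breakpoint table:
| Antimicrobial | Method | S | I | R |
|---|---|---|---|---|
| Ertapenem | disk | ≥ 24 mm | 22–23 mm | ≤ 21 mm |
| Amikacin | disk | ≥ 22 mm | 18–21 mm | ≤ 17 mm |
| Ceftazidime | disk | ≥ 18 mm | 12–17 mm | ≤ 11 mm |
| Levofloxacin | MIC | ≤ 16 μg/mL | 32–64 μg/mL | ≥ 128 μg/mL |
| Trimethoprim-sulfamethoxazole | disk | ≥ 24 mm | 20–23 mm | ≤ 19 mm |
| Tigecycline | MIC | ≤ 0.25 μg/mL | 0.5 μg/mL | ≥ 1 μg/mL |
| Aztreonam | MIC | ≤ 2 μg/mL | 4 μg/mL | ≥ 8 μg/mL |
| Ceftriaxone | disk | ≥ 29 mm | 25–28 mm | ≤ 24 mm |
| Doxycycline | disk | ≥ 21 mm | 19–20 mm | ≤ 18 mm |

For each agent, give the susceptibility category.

S, S, I, S, R, S, S, I, S

Levofloxacin (0.12 μg/mL) ≤ 16 μg/mL → susceptible
Ceftriaxone 36 mm: ≥ 29 mm → S
Aztreonam: 4 μg/mL is = 4 μg/mL — intermediate
Doxycycline 22 mm: ≥ 21 mm → S
Trimethoprim-sulfamethoxazole (19 mm) ≤ 19 mm → resistant
Amikacin: 28 mm is ≥ 22 mm → S
Ceftazidime: 21 mm is ≥ 18 mm — susceptible
Ertapenem: 23 mm is in 22–23 mm → I
Tigecycline: 0.12 μg/mL is ≤ 0.25 μg/mL — Susceptible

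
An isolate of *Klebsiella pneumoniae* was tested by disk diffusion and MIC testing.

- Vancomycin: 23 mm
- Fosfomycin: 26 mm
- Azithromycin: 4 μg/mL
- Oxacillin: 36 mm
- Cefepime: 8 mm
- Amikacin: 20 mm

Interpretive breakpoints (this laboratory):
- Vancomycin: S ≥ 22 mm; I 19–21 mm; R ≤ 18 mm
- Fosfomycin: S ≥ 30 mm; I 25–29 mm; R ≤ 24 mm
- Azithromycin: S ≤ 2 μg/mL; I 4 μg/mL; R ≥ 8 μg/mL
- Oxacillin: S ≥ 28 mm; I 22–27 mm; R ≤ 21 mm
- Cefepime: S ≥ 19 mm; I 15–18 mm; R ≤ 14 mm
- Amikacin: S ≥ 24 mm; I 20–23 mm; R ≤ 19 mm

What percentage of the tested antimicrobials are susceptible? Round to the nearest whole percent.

33%

Vancomycin (23 mm) ≥ 22 mm ⇒ susceptible
Fosfomycin (26 mm) in 25–29 mm ⇒ intermediate
Azithromycin (4 μg/mL) = 4 μg/mL — I
Oxacillin (36 mm) ≥ 28 mm — susceptible
Cefepime (8 mm) ≤ 14 mm → resistant
Amikacin (20 mm) in 20–23 mm — intermediate
Susceptible: 2/6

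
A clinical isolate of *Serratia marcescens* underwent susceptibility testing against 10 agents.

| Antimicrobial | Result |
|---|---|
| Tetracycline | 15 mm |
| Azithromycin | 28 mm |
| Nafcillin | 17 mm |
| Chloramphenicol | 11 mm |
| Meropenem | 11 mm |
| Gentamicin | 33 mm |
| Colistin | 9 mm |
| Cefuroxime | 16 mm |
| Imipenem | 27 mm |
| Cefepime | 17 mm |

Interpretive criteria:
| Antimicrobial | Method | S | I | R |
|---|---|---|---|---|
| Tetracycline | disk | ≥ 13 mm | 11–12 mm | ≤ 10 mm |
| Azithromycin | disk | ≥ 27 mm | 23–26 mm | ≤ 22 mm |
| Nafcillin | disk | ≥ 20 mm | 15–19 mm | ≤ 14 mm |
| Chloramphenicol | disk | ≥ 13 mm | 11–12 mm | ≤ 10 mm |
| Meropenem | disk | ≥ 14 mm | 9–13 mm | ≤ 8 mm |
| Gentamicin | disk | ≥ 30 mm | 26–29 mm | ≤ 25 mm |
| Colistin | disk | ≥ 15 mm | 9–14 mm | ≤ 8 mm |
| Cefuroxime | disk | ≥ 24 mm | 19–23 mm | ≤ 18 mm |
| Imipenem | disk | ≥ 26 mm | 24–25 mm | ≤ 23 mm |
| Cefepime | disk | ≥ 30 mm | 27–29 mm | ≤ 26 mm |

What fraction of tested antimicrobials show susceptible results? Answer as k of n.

Tetracycline (15 mm) ≥ 13 mm ⇒ S
Azithromycin: 28 mm is ≥ 27 mm — Susceptible
Nafcillin (17 mm) in 15–19 mm ⇒ I
Chloramphenicol: 11 mm is in 11–12 mm ⇒ Intermediate
Meropenem: 11 mm is in 9–13 mm — I
Gentamicin (33 mm) ≥ 30 mm ⇒ Susceptible
Colistin (9 mm) in 9–14 mm → I
Cefuroxime 16 mm: ≤ 18 mm — resistant
Imipenem: 27 mm is ≥ 26 mm — susceptible
Cefepime (17 mm) ≤ 26 mm ⇒ resistant
Susceptible: 4/10

4 of 10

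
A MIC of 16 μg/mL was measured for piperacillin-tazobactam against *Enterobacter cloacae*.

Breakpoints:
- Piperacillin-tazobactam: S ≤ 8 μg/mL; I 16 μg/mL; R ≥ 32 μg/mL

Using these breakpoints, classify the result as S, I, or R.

Piperacillin-tazobactam 16 μg/mL: = 16 μg/mL → intermediate

I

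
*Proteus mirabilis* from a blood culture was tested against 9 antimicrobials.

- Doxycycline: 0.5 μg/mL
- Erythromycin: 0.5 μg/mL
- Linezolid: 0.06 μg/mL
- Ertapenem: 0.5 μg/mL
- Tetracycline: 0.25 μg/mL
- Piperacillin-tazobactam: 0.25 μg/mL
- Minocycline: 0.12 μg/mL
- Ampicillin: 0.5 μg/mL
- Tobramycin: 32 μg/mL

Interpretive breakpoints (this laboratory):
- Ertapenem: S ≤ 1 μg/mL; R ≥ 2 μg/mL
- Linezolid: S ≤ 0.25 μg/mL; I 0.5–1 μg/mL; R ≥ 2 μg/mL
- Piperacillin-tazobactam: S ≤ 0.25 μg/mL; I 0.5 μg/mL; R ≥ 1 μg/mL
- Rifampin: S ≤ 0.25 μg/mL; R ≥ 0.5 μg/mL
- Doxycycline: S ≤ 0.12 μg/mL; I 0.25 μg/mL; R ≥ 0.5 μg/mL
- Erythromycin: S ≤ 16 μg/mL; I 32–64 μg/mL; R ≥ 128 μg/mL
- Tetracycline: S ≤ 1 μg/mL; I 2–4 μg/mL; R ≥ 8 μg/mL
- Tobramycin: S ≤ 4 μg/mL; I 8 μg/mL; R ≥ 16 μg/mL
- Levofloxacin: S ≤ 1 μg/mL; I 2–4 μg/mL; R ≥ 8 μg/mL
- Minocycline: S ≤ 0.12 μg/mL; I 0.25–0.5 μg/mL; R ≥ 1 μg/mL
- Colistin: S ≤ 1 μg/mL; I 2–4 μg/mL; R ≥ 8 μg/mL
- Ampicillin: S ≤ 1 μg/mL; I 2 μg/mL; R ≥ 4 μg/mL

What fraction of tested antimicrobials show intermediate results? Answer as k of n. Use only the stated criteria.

Doxycycline: 0.5 μg/mL is ≥ 0.5 μg/mL ⇒ resistant
Erythromycin 0.5 μg/mL: ≤ 16 μg/mL ⇒ Susceptible
Linezolid: 0.06 μg/mL is ≤ 0.25 μg/mL ⇒ susceptible
Ertapenem (0.5 μg/mL) ≤ 1 μg/mL — susceptible
Tetracycline (0.25 μg/mL) ≤ 1 μg/mL — S
Piperacillin-tazobactam 0.25 μg/mL: ≤ 0.25 μg/mL — Susceptible
Minocycline: 0.12 μg/mL is ≤ 0.12 μg/mL ⇒ S
Ampicillin: 0.5 μg/mL is ≤ 1 μg/mL — susceptible
Tobramycin: 32 μg/mL is ≥ 16 μg/mL — resistant
Intermediate: 0/9

0 of 9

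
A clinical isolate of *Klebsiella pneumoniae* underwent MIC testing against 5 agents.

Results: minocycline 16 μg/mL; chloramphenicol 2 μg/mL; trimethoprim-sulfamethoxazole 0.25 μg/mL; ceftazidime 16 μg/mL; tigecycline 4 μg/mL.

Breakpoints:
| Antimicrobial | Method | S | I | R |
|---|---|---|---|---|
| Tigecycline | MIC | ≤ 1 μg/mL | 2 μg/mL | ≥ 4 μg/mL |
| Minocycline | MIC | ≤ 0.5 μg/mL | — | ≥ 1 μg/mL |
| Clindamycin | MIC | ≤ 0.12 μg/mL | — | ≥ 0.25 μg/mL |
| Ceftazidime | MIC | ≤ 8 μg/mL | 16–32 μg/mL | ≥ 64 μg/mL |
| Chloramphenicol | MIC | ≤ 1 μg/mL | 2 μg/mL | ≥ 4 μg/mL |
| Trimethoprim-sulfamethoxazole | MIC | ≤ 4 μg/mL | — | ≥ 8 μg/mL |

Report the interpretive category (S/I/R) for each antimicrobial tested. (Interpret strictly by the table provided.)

Minocycline (16 μg/mL) ≥ 1 μg/mL — R
Chloramphenicol: 2 μg/mL is = 2 μg/mL ⇒ intermediate
Trimethoprim-sulfamethoxazole (0.25 μg/mL) ≤ 4 μg/mL — S
Ceftazidime (16 μg/mL) in 16–32 μg/mL → Intermediate
Tigecycline 4 μg/mL: ≥ 4 μg/mL — resistant

R, I, S, I, R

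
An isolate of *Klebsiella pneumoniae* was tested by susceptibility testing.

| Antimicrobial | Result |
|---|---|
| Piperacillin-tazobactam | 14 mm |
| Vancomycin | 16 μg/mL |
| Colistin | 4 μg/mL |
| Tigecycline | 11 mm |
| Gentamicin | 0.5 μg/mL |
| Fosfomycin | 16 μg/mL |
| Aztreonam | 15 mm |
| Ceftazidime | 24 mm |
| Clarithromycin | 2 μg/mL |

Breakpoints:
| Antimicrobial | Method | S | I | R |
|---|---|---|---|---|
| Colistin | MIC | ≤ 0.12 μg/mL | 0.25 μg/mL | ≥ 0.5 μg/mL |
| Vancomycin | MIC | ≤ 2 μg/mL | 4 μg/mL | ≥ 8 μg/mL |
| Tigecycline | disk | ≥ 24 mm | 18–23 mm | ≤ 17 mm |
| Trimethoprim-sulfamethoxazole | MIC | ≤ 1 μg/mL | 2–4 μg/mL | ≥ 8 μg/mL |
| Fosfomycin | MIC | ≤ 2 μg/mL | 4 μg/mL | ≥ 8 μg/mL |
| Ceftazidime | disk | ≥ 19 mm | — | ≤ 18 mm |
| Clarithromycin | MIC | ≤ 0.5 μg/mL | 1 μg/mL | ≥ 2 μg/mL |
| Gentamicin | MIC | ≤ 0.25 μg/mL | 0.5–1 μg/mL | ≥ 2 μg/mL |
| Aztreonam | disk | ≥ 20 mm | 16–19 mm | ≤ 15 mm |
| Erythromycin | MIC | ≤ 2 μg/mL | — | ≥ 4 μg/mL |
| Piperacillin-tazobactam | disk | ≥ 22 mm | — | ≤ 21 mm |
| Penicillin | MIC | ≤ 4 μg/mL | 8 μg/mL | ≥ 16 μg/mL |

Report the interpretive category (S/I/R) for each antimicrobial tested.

Piperacillin-tazobactam (14 mm) ≤ 21 mm — Resistant
Vancomycin: 16 μg/mL is ≥ 8 μg/mL — R
Colistin (4 μg/mL) ≥ 0.5 μg/mL → resistant
Tigecycline: 11 mm is ≤ 17 mm ⇒ resistant
Gentamicin (0.5 μg/mL) in 0.5–1 μg/mL — I
Fosfomycin 16 μg/mL: ≥ 8 μg/mL ⇒ R
Aztreonam: 15 mm is ≤ 15 mm ⇒ R
Ceftazidime (24 mm) ≥ 19 mm — S
Clarithromycin 2 μg/mL: ≥ 2 μg/mL — resistant

R, R, R, R, I, R, R, S, R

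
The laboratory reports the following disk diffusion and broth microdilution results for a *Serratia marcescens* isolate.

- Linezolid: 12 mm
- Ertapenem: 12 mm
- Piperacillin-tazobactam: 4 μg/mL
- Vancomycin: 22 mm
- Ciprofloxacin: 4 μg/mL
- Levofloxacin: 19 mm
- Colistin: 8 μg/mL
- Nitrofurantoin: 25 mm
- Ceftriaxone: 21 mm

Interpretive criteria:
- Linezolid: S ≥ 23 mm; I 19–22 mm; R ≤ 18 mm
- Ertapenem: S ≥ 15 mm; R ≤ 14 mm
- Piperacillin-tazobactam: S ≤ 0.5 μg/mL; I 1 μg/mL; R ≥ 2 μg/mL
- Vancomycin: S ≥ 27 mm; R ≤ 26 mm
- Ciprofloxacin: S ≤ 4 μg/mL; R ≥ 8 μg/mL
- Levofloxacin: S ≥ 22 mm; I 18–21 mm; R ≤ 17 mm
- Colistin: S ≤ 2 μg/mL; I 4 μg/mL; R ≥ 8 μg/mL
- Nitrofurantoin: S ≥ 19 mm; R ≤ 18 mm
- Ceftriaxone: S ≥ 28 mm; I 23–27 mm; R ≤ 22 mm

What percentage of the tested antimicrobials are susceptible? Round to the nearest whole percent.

22%

Linezolid: 12 mm is ≤ 18 mm → resistant
Ertapenem 12 mm: ≤ 14 mm ⇒ resistant
Piperacillin-tazobactam (4 μg/mL) ≥ 2 μg/mL → Resistant
Vancomycin 22 mm: ≤ 26 mm — resistant
Ciprofloxacin 4 μg/mL: ≤ 4 μg/mL ⇒ susceptible
Levofloxacin: 19 mm is in 18–21 mm → Intermediate
Colistin: 8 μg/mL is ≥ 8 μg/mL — R
Nitrofurantoin 25 mm: ≥ 19 mm → susceptible
Ceftriaxone: 21 mm is ≤ 22 mm → Resistant
Susceptible: 2/9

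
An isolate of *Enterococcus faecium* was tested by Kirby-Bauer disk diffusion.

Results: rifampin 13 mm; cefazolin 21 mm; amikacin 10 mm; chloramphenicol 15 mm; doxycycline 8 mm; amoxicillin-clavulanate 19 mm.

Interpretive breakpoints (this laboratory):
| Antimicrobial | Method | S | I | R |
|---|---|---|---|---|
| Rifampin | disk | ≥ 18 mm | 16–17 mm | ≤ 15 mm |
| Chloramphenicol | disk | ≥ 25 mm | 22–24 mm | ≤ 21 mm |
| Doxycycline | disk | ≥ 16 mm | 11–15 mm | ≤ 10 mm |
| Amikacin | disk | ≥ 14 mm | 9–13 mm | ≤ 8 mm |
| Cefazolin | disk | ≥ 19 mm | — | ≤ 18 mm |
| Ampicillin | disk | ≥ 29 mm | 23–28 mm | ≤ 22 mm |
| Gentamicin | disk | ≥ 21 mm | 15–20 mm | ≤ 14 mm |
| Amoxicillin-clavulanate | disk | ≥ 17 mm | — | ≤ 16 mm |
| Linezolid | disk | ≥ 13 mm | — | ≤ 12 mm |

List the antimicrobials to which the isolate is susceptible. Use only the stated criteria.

cefazolin, amoxicillin-clavulanate

Rifampin: 13 mm is ≤ 15 mm ⇒ R
Cefazolin: 21 mm is ≥ 19 mm → Susceptible
Amikacin: 10 mm is in 9–13 mm → Intermediate
Chloramphenicol: 15 mm is ≤ 21 mm — Resistant
Doxycycline 8 mm: ≤ 10 mm → resistant
Amoxicillin-clavulanate: 19 mm is ≥ 17 mm ⇒ Susceptible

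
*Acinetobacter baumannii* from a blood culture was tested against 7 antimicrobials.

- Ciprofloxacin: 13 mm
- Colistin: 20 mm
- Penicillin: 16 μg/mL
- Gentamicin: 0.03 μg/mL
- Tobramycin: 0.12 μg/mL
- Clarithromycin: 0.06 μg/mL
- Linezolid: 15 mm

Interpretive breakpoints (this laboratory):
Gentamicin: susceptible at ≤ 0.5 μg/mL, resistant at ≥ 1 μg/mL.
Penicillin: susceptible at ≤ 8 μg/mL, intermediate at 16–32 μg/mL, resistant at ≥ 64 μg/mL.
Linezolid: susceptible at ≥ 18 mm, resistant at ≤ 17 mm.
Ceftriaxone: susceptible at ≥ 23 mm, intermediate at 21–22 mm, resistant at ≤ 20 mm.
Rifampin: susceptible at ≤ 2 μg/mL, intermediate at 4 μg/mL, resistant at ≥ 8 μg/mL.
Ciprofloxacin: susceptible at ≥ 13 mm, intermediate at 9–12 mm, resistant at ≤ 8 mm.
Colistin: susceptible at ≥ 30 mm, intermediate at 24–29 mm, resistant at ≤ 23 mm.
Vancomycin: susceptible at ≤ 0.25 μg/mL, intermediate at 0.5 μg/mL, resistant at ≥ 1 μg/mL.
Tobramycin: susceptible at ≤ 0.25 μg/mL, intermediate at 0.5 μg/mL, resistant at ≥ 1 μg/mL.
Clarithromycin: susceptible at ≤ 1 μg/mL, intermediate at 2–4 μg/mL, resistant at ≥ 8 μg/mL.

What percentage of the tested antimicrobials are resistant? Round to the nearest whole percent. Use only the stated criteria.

29%

Ciprofloxacin (13 mm) ≥ 13 mm → susceptible
Colistin: 20 mm is ≤ 23 mm — Resistant
Penicillin (16 μg/mL) in 16–32 μg/mL → Intermediate
Gentamicin (0.03 μg/mL) ≤ 0.5 μg/mL → S
Tobramycin 0.12 μg/mL: ≤ 0.25 μg/mL — S
Clarithromycin: 0.06 μg/mL is ≤ 1 μg/mL — susceptible
Linezolid (15 mm) ≤ 17 mm → Resistant
Resistant: 2/7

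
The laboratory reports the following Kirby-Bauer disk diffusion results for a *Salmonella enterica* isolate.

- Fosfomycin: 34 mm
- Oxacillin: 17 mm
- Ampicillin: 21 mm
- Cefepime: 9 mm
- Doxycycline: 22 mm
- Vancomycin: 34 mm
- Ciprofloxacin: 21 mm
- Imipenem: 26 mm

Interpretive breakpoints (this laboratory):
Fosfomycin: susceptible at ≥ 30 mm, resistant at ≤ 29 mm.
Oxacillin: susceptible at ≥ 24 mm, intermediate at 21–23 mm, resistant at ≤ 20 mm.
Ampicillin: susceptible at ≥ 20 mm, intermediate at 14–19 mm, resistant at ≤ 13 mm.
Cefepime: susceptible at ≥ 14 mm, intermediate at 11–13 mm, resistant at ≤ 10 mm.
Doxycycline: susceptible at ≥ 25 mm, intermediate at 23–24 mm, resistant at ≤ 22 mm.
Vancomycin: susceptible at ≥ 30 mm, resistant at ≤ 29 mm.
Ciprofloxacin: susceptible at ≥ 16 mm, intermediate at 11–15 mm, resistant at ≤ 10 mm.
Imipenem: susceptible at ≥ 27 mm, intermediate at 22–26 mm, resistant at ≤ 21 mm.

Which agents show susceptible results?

Fosfomycin (34 mm) ≥ 30 mm → susceptible
Oxacillin 17 mm: ≤ 20 mm ⇒ R
Ampicillin (21 mm) ≥ 20 mm → Susceptible
Cefepime 9 mm: ≤ 10 mm — R
Doxycycline: 22 mm is ≤ 22 mm → R
Vancomycin: 34 mm is ≥ 30 mm — S
Ciprofloxacin: 21 mm is ≥ 16 mm → Susceptible
Imipenem: 26 mm is in 22–26 mm → Intermediate

fosfomycin, ampicillin, vancomycin, ciprofloxacin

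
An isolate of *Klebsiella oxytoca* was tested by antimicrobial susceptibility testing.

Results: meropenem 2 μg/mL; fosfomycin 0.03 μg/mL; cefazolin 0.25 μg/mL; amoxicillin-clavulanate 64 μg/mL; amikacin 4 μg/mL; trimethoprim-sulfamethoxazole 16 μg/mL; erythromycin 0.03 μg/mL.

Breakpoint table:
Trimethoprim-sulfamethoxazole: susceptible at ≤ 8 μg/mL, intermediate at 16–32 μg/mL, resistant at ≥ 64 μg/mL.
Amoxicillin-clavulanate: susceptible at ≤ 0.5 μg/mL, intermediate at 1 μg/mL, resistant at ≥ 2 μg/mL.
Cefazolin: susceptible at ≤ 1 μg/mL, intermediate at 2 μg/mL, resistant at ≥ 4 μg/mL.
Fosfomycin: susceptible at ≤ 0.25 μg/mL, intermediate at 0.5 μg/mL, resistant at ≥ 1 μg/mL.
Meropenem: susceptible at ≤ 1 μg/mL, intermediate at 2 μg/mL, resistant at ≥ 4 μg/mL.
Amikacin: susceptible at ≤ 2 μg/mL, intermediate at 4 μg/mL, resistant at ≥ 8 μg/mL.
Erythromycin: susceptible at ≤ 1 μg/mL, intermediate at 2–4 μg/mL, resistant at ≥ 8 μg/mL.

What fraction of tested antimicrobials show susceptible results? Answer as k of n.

Meropenem (2 μg/mL) = 2 μg/mL → intermediate
Fosfomycin 0.03 μg/mL: ≤ 0.25 μg/mL → susceptible
Cefazolin: 0.25 μg/mL is ≤ 1 μg/mL — S
Amoxicillin-clavulanate 64 μg/mL: ≥ 2 μg/mL ⇒ resistant
Amikacin: 4 μg/mL is = 4 μg/mL — intermediate
Trimethoprim-sulfamethoxazole 16 μg/mL: in 16–32 μg/mL — I
Erythromycin 0.03 μg/mL: ≤ 1 μg/mL → Susceptible
Susceptible: 3/7

3 of 7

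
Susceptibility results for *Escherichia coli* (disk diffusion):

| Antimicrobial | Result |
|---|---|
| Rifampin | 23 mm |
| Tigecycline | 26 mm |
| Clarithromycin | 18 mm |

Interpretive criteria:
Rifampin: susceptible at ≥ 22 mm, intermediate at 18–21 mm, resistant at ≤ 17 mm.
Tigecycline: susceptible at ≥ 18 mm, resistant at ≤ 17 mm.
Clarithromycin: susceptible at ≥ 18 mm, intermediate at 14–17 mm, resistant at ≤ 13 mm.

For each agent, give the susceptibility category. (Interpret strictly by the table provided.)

S, S, S

Rifampin (23 mm) ≥ 22 mm → S
Tigecycline 26 mm: ≥ 18 mm ⇒ susceptible
Clarithromycin (18 mm) ≥ 18 mm → Susceptible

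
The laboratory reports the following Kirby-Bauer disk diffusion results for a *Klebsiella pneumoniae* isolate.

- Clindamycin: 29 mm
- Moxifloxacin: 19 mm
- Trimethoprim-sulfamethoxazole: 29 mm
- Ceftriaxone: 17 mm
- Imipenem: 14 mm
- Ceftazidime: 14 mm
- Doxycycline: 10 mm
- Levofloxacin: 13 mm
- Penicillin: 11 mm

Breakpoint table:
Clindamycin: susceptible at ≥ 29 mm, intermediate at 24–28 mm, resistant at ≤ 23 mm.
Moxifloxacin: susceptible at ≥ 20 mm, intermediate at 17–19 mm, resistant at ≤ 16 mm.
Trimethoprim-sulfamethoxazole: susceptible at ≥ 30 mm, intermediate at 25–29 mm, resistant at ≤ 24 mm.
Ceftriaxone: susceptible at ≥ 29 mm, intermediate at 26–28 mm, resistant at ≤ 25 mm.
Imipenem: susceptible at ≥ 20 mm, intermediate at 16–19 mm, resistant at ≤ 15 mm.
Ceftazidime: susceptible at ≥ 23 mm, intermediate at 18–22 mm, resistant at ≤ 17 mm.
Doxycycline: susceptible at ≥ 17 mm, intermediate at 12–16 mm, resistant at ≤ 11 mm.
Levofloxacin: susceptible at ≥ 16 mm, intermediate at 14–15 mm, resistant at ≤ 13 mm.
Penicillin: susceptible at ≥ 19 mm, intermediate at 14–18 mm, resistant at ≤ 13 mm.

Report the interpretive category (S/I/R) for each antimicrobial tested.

S, I, I, R, R, R, R, R, R

Clindamycin (29 mm) ≥ 29 mm ⇒ susceptible
Moxifloxacin 19 mm: in 17–19 mm — Intermediate
Trimethoprim-sulfamethoxazole 29 mm: in 25–29 mm — intermediate
Ceftriaxone 17 mm: ≤ 25 mm ⇒ resistant
Imipenem 14 mm: ≤ 15 mm → Resistant
Ceftazidime (14 mm) ≤ 17 mm → resistant
Doxycycline 10 mm: ≤ 11 mm — R
Levofloxacin (13 mm) ≤ 13 mm — resistant
Penicillin: 11 mm is ≤ 13 mm ⇒ resistant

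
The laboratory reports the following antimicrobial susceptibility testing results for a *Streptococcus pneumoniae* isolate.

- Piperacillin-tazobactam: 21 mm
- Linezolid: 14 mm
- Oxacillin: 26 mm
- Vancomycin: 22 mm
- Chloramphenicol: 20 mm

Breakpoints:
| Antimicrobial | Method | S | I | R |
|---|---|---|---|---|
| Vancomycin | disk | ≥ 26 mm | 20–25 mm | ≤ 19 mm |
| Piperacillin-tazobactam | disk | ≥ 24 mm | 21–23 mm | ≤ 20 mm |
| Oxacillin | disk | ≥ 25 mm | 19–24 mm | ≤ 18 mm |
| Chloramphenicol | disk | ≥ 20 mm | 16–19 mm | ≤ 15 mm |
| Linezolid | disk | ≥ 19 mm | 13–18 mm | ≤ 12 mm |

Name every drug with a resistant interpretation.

Piperacillin-tazobactam: 21 mm is in 21–23 mm → intermediate
Linezolid: 14 mm is in 13–18 mm — intermediate
Oxacillin: 26 mm is ≥ 25 mm ⇒ susceptible
Vancomycin: 22 mm is in 20–25 mm ⇒ Intermediate
Chloramphenicol: 20 mm is ≥ 20 mm → S

none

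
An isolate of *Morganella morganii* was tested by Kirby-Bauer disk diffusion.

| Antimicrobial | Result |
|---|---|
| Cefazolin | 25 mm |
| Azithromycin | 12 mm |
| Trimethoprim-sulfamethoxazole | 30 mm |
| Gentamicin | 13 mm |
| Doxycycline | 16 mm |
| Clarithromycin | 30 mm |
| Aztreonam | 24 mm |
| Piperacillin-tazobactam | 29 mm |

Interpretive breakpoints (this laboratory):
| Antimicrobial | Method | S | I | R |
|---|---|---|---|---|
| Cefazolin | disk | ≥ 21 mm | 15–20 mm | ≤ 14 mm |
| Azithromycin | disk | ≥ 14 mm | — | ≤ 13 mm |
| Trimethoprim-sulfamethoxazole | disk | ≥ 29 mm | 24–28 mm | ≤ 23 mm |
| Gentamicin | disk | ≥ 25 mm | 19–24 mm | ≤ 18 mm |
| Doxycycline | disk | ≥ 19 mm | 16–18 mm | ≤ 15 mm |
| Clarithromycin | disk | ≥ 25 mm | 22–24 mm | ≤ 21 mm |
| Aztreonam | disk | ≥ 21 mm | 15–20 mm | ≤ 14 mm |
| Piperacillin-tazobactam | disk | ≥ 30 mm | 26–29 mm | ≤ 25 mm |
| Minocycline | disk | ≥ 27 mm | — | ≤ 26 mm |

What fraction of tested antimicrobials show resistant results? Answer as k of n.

Cefazolin (25 mm) ≥ 21 mm → S
Azithromycin 12 mm: ≤ 13 mm ⇒ resistant
Trimethoprim-sulfamethoxazole: 30 mm is ≥ 29 mm — susceptible
Gentamicin 13 mm: ≤ 18 mm — resistant
Doxycycline: 16 mm is in 16–18 mm — intermediate
Clarithromycin (30 mm) ≥ 25 mm — Susceptible
Aztreonam 24 mm: ≥ 21 mm ⇒ S
Piperacillin-tazobactam: 29 mm is in 26–29 mm → I
Resistant: 2/8

2 of 8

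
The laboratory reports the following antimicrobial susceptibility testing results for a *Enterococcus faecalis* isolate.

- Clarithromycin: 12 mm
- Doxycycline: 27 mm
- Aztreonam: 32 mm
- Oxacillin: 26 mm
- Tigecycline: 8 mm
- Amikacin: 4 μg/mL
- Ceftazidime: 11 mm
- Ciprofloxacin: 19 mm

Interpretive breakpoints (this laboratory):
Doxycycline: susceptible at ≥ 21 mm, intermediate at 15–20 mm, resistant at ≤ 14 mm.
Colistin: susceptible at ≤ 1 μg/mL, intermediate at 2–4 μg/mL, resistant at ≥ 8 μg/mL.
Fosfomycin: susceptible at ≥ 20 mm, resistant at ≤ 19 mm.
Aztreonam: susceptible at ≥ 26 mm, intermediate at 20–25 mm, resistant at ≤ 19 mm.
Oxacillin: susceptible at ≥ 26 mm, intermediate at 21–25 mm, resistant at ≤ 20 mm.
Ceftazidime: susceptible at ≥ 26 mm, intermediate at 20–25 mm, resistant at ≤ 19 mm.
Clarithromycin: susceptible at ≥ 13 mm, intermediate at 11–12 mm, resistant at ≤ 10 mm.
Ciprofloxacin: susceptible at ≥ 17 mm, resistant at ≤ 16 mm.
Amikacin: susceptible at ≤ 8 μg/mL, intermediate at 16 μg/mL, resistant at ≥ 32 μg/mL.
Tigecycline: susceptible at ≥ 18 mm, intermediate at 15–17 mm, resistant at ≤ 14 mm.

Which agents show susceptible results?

Clarithromycin: 12 mm is in 11–12 mm ⇒ I
Doxycycline 27 mm: ≥ 21 mm ⇒ S
Aztreonam (32 mm) ≥ 26 mm → Susceptible
Oxacillin 26 mm: ≥ 26 mm → Susceptible
Tigecycline: 8 mm is ≤ 14 mm — Resistant
Amikacin (4 μg/mL) ≤ 8 μg/mL ⇒ S
Ceftazidime (11 mm) ≤ 19 mm — Resistant
Ciprofloxacin (19 mm) ≥ 17 mm → Susceptible

doxycycline, aztreonam, oxacillin, amikacin, ciprofloxacin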